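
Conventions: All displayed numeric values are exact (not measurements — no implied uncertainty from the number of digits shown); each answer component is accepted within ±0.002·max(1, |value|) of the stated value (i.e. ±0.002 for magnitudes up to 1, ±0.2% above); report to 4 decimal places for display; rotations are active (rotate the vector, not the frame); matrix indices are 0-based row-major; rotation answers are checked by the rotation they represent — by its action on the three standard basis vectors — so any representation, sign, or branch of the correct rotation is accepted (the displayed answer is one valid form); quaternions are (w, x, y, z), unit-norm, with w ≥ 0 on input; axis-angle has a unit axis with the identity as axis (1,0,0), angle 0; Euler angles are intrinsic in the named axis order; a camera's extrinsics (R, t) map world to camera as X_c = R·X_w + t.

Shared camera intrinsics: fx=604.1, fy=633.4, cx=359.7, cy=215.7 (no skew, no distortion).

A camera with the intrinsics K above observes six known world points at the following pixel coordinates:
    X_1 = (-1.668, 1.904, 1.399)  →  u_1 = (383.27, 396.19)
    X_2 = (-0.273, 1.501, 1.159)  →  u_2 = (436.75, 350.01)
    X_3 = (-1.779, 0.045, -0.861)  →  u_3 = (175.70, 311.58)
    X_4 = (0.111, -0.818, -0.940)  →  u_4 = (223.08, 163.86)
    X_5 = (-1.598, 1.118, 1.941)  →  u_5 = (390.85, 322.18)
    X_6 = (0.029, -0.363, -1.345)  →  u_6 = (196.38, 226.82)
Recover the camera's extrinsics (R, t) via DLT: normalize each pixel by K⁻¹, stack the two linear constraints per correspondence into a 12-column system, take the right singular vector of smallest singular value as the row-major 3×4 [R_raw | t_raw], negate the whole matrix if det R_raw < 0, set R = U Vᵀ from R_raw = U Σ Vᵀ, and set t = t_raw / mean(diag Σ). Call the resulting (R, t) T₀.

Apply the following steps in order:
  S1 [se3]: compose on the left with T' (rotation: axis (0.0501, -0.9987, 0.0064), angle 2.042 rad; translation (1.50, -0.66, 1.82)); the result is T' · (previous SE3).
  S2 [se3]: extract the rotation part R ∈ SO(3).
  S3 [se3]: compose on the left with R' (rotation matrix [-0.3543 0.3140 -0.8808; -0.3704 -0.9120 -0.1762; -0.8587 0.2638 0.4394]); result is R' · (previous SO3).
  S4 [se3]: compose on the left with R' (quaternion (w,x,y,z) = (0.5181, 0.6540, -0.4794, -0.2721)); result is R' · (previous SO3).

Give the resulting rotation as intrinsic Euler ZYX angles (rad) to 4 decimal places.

rotation (euler_zyx) = (1.9599, 0.1045, -1.3295)

source (pnp_recover): camera pose = R=[0.6253 0.3742 0.6848; -0.3451 0.9197 -0.1874; -0.6999 -0.1191 0.7042], t=(-0.3200, 0.1800, 5.9497)
after S1 (compose_se3): R=[0.3681 -0.1347 -0.9200; -0.3480 0.8976 -0.2706; 0.8622 0.4197 0.2835], t=(-3.6619, -0.7802, -1.1589)
after S2 (rot_of_se3): [0.3681 -0.1347 -0.9200; -0.3480 0.8976 -0.2706; 0.8622 0.4197 0.2835]
after S3 (compose_so3): [-0.9992 -0.0401 -0.0088; 0.0291 -0.8427 0.5376; -0.0290 0.5369 0.8432]
after S4 (compose_so3): [-0.3773 -0.1827 -0.9079; 0.9202 -0.1844 -0.3453; -0.1043 -0.9657 0.2377]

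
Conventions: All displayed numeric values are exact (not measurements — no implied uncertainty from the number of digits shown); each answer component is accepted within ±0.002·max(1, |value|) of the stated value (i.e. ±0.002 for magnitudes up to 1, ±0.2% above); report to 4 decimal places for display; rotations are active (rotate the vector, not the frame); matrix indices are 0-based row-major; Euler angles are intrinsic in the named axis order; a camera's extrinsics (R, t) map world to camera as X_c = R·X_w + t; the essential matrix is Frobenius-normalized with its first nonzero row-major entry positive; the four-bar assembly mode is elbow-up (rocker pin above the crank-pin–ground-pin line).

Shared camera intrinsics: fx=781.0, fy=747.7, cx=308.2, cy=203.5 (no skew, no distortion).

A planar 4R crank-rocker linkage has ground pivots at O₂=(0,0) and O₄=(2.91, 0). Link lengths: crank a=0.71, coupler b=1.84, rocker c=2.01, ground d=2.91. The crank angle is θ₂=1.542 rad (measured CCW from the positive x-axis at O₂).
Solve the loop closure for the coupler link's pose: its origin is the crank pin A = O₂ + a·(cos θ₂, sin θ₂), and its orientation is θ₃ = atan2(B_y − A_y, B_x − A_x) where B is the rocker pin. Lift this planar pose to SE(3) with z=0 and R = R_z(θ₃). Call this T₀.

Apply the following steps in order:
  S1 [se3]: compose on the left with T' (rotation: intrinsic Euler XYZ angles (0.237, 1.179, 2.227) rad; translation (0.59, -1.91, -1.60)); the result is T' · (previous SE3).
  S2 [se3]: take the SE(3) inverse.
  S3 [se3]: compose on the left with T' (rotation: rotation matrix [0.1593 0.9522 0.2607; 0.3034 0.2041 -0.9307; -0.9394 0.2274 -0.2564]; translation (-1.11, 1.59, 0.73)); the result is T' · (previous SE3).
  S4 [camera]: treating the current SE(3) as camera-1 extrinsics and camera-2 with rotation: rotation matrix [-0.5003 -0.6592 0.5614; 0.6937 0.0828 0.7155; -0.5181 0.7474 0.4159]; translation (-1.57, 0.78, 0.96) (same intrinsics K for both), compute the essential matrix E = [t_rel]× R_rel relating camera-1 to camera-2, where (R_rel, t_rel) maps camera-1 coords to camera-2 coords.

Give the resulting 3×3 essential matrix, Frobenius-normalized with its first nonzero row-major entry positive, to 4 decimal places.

source (fourbar_fk): coupler pose = R=[0.8853 -0.4651 0.0000; 0.4651 0.8853 0.0000; 0.0000 0.0000 1.0000], t=(0.0204, 0.7097, 0.0000)
after S1 (compose_se3): R=[-0.3470 -0.1595 0.9242; 0.2088 -0.9738 -0.0897; 0.9143 0.1619 0.3712], t=(0.3705, -2.4399, -1.1815)
after S2 (invert_se3): R=[-0.3470 0.2088 0.9143; -0.1595 -0.9738 0.1619; 0.9242 -0.0897 0.3712], t=(1.7183, -2.1257, -0.1227)
after S3 (compose_se3): R=[0.0338 -0.9174 0.3966; -0.9980 -0.0519 -0.0350; 0.0527 -0.3946 -0.9173], t=(-2.8923, 1.7917, -1.3361)
after S4 (essential): [0.1060 0.1944 0.6606; 0.5081 0.2250 -0.0689; 0.3779 0.1349 -0.2002]

matrix = [0.1060 0.1944 0.6606; 0.5081 0.2250 -0.0689; 0.3779 0.1349 -0.2002]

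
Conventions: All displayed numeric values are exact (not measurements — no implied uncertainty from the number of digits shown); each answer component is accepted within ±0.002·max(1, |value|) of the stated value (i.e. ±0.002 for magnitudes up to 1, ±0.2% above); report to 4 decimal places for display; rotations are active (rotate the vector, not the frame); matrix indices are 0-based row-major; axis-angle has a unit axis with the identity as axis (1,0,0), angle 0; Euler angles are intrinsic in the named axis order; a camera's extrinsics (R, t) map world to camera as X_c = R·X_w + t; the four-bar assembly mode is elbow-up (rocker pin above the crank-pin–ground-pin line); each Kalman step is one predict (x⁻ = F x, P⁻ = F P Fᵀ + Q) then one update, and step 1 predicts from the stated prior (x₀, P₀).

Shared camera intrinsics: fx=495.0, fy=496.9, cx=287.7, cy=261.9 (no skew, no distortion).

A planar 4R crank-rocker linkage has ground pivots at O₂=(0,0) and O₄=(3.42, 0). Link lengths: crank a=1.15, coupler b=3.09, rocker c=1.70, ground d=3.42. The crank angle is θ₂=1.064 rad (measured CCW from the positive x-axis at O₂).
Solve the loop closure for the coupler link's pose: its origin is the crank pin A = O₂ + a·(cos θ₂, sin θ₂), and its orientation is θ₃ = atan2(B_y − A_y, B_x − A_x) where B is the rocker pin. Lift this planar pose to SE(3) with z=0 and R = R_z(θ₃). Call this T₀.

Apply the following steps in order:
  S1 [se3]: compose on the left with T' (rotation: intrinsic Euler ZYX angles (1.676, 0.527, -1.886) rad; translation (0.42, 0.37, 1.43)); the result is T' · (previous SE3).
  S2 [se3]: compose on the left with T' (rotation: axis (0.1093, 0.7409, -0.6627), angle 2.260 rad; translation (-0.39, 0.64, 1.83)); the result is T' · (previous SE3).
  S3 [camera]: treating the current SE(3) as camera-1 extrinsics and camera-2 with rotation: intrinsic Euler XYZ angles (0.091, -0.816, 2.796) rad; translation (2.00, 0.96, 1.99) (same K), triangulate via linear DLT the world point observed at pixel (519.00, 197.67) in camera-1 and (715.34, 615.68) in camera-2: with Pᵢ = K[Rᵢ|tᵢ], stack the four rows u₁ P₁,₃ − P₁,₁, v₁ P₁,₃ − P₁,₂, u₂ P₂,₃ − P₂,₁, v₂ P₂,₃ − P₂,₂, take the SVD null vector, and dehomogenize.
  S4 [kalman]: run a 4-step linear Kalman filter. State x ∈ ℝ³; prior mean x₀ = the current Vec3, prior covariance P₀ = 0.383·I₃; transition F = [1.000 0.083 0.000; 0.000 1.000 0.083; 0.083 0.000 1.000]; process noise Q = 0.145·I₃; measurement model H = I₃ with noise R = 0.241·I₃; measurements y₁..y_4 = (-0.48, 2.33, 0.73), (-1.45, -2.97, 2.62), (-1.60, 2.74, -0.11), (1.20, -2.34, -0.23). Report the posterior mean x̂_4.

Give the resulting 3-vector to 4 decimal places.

result = (0.0119, -0.7275, 0.1430)

source (fourbar_fk): coupler pose = R=[0.9749 -0.2226 0.0000; 0.2226 0.9749 0.0000; 0.0000 0.0000 1.0000], t=(0.5582, 1.0054, 0.0000)
after S1 (compose_se3): R=[-0.0087 0.3697 -0.9291; 0.7394 -0.6232 -0.2549; -0.6732 -0.6892 -0.2679], t=(0.7298, 0.4044, 0.3230)
after S2 (compose_se3): R=[0.1763 -0.9415 0.2872; 0.7946 0.3083 0.5231; -0.5810 0.1360 0.8024], t=(-0.4331, 0.1827, 1.0622)
after S3 (triangulate): (-0.1468, -1.0059, 0.1809)
after S4 (kf_track): (0.0119, -0.7275, 0.1430)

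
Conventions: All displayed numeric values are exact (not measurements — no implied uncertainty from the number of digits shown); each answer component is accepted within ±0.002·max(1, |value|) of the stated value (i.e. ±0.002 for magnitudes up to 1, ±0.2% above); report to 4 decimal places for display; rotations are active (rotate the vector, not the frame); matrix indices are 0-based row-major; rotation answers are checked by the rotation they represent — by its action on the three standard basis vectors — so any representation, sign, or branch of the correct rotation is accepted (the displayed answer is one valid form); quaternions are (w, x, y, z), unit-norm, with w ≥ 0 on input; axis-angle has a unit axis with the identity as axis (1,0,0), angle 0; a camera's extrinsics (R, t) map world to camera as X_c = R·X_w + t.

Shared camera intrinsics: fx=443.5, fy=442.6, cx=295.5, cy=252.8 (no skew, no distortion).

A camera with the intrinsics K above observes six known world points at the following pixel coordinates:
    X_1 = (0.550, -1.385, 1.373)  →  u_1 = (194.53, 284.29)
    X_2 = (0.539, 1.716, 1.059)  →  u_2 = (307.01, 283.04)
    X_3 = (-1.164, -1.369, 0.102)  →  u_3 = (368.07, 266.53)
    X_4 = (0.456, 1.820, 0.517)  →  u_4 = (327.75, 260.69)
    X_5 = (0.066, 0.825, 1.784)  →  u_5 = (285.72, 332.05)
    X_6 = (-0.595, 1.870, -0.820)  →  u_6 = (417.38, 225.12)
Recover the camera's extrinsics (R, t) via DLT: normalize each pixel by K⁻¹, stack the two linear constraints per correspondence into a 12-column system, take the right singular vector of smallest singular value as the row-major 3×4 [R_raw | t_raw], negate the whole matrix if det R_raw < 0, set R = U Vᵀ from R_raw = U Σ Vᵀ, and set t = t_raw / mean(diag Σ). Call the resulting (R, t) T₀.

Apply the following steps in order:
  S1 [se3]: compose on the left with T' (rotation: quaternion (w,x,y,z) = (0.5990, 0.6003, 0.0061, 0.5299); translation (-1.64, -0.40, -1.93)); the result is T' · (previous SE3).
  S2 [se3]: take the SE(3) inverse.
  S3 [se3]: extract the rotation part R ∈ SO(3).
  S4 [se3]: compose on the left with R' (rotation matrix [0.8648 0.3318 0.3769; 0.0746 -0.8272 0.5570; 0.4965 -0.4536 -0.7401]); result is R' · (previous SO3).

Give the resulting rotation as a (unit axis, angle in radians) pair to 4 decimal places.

rotation (axis_angle) = ((0.7479, -0.6637, 0.0140), 2.6445)

source (pnp_recover): camera pose = R=[-0.7612 0.4055 -0.5060; -0.4949 0.1410 0.8575; 0.4191 0.9031 0.0933], t=(0.4602, -0.3301, 6.2304)
after S1 (compose_se3): R=[0.2465 0.6705 -0.6998; -0.6478 -0.4231 -0.6335; -0.7208 0.6095 0.3300], t=(2.7781, -4.4517, -0.1406)
after S2 (invert_se3): R=[0.2465 -0.6478 -0.7208; 0.6705 -0.4231 0.6095; -0.6998 -0.6335 0.3300], t=(-3.6700, -3.6603, -0.8298)
after S3 (rot_of_se3): [0.2465 -0.6478 -0.7208; 0.6705 -0.4231 0.6095; -0.6998 -0.6335 0.3300]
after S4 (compose_so3): [0.1719 -0.9393 -0.2968; -0.9260 -0.0512 -0.3741; 0.3362 0.3391 -0.8786]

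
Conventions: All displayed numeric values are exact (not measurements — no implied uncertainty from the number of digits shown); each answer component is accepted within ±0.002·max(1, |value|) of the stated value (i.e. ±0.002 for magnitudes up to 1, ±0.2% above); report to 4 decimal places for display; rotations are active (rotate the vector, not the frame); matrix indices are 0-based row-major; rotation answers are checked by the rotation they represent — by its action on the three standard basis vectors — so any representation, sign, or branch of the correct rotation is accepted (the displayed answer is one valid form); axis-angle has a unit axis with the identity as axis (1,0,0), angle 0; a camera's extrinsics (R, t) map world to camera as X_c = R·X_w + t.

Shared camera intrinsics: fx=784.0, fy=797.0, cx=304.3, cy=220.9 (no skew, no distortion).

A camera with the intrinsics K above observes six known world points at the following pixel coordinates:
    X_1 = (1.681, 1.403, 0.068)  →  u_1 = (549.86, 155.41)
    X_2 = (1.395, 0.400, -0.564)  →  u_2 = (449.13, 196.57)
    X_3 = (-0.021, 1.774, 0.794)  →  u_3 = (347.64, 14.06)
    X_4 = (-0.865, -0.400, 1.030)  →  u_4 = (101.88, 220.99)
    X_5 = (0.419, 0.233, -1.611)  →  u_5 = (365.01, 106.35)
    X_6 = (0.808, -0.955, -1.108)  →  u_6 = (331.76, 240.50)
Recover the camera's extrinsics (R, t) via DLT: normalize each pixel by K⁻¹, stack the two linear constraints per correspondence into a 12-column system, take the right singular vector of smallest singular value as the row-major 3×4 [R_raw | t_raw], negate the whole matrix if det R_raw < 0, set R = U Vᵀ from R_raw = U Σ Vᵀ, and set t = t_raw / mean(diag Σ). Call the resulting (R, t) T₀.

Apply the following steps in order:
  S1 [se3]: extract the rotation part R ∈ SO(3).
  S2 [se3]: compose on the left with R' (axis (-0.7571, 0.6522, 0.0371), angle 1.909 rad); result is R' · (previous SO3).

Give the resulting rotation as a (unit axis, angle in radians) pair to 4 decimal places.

rotation (axis_angle) = ((0.6938, -0.0134, -0.7201), 2.5908)

source (pnp_recover): camera pose = R=[0.8617 0.4369 -0.2581; 0.5065 -0.7089 0.4909; 0.0315 -0.5537 -0.8321], t=(-0.2901, -0.3500, 6.3809)
after S1 (rot_of_se3): [0.8617 0.4369 -0.2581; 0.5065 -0.7089 0.4909; 0.0315 -0.5537 -0.8321]
after S2 (compose_so3): [0.0393 0.3596 -0.9323; -0.3941 -0.8518 -0.3452; -0.9182 0.3810 0.1082]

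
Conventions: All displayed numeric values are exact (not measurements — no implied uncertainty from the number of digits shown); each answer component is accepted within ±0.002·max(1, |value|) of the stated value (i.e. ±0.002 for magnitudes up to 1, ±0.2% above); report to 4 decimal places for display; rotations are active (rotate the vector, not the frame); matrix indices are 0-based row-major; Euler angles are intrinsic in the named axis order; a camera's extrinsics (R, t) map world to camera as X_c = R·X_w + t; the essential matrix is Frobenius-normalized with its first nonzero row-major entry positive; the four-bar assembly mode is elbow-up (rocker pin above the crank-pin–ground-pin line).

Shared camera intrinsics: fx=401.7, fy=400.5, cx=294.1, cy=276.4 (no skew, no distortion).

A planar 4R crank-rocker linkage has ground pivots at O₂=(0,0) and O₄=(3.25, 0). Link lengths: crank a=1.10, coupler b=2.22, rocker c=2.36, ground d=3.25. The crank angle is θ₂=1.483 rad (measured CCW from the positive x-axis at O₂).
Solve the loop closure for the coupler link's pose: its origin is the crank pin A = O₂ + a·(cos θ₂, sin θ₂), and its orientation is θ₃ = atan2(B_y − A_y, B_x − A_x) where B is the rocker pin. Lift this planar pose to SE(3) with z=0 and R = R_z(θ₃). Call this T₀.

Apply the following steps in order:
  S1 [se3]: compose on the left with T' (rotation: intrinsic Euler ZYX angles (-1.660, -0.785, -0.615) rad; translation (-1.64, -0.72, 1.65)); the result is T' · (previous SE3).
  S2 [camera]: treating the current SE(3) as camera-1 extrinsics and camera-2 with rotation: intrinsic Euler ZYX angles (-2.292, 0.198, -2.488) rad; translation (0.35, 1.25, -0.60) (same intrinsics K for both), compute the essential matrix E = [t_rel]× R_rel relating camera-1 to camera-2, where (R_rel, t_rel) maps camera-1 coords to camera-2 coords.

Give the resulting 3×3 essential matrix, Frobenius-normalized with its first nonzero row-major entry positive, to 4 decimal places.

source (fourbar_fk): coupler pose = R=[0.9010 -0.4339 0.0000; 0.4339 0.9010 0.0000; 0.0000 0.0000 1.0000], t=(0.0965, 1.0958, 0.0000)
after S1 (compose_se3): R=[0.2804 0.7276 0.6261; -0.8426 -0.1258 0.5236; 0.4598 -0.6744 0.5778], t=(-0.7945, -1.3128, 1.2710)
after S2 (essential): [0.5834 -0.0128 0.3540; -0.2415 0.2341 0.0843; -0.1394 0.4839 0.4005]

matrix = [0.5834 -0.0128 0.3540; -0.2415 0.2341 0.0843; -0.1394 0.4839 0.4005]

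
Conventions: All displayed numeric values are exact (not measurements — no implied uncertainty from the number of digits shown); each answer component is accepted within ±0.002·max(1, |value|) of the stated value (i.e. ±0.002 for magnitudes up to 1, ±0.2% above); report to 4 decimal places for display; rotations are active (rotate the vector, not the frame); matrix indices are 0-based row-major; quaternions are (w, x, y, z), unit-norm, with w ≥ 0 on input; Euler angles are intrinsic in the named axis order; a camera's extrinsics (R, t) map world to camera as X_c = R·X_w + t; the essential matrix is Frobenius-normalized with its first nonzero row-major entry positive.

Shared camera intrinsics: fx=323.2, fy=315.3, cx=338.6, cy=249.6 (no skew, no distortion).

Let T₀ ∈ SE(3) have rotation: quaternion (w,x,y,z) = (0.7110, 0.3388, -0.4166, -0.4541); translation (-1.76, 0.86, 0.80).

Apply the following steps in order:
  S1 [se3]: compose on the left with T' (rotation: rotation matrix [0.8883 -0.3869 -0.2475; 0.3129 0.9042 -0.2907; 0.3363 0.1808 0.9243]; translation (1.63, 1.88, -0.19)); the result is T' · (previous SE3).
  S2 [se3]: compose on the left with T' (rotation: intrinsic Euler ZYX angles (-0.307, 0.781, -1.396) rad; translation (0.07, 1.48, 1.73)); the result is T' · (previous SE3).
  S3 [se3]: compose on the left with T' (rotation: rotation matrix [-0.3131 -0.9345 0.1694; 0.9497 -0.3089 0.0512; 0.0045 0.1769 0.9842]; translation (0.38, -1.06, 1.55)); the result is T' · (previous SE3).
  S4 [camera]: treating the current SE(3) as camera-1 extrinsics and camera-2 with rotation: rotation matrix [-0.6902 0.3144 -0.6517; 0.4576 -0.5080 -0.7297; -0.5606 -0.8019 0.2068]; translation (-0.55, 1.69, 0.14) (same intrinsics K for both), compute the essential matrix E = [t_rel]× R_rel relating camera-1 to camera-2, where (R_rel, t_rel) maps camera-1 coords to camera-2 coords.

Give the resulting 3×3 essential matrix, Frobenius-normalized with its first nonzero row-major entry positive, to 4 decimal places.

after S1 (compose_se3): R=[0.5022 -0.0286 -0.8643; -0.8466 0.1874 -0.4982; 0.1762 0.9819 0.0699], t=(-0.4641, 1.8744, 0.1130)
after S2 (compose_se3): R=[0.9280 0.2734 -0.2531; -0.2666 0.9618 0.0616; 0.2603 0.0103 0.9655], t=(-1.3376, 2.3850, 0.7598)
after S3 (compose_se3): R=[0.0027 -0.9827 0.1852; 0.9770 -0.0369 -0.2100; 0.2132 0.1815 0.9600], t=(-1.3013, -3.0282, 2.7137)
after S4 (essential): [0.5900 -0.3703 -0.0717; 0.0966 -0.0353 0.0193; 0.2659 0.3232 0.5688]

matrix = [0.5900 -0.3703 -0.0717; 0.0966 -0.0353 0.0193; 0.2659 0.3232 0.5688]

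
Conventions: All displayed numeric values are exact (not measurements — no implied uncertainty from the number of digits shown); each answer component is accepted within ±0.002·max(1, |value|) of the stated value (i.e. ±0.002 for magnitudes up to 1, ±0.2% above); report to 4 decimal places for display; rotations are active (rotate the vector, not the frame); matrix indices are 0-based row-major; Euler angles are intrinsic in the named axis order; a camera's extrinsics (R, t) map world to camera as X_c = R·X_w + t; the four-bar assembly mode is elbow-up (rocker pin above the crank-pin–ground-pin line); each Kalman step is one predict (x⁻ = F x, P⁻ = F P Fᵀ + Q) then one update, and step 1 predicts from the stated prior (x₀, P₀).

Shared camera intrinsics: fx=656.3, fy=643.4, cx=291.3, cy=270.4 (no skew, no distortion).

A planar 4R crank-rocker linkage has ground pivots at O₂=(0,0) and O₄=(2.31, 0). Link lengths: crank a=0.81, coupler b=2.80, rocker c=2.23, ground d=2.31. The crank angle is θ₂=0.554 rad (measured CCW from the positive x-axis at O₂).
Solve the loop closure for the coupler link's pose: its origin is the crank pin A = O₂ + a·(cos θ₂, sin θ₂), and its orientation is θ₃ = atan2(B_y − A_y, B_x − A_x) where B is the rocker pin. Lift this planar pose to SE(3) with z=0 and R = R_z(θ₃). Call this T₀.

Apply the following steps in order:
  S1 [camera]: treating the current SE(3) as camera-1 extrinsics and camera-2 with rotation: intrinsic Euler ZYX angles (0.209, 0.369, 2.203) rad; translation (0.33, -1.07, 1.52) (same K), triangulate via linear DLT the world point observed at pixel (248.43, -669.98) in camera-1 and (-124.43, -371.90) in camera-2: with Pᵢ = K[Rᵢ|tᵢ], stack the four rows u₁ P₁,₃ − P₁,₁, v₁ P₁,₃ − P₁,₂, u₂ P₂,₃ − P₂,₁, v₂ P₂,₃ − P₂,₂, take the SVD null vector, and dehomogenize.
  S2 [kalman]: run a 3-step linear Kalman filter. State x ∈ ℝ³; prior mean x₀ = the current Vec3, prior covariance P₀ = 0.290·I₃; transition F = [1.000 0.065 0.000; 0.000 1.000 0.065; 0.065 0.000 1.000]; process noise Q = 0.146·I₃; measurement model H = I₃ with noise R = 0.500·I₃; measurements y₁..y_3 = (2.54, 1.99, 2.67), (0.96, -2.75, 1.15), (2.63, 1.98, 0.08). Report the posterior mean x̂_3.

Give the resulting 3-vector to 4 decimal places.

source (fourbar_fk): coupler pose = R=[0.7874 -0.6165 0.0000; 0.6165 0.7874 0.0000; 0.0000 0.0000 1.0000], t=(0.6888, 0.4261, 0.0000)
after S1 (triangulate): (-1.1916, -0.3615, 0.4058)
after S2 (kf_track): (1.5174, 0.5022, 0.8868)

result = (1.5174, 0.5022, 0.8868)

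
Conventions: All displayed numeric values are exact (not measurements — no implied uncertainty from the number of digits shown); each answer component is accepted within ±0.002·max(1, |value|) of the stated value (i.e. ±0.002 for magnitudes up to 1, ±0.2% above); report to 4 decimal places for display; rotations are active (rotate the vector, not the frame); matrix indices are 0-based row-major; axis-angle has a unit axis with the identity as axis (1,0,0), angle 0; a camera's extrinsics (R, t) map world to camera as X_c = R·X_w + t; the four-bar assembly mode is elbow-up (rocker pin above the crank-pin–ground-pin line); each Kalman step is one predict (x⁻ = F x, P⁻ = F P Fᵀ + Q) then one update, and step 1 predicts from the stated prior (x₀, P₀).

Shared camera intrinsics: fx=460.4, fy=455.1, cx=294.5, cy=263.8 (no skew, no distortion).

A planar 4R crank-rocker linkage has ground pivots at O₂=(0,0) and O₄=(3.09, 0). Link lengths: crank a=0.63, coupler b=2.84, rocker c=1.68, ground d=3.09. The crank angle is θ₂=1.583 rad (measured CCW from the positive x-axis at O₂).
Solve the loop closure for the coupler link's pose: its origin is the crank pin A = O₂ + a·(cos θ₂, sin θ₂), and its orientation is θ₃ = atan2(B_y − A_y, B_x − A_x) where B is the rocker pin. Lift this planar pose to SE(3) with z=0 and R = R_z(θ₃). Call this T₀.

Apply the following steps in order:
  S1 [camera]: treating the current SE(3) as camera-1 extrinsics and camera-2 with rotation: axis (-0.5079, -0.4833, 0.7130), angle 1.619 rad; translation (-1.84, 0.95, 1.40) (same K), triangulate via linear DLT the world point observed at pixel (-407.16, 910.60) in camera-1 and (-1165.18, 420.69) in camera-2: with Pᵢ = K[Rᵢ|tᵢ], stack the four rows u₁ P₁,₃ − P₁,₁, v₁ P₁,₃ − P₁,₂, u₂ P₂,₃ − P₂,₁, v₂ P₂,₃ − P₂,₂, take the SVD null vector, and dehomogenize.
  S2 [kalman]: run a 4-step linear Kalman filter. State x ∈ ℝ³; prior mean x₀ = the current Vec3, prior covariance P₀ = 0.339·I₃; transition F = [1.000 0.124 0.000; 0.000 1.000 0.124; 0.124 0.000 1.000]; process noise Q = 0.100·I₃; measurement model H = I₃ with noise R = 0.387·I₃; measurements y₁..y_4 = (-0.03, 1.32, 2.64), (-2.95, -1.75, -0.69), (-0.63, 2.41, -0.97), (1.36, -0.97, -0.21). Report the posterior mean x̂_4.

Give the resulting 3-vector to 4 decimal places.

result = (-0.1187, 0.2311, -0.2401)

source (fourbar_fk): coupler pose = R=[0.9370 -0.3494 0.0000; 0.3494 0.9370 0.0000; 0.0000 0.0000 1.0000], t=(-0.0077, 0.6300, 0.0000)
after S1 (triangulate): (-0.9147, 0.8117, 0.7535)
after S2 (kf_track): (-0.1187, 0.2311, -0.2401)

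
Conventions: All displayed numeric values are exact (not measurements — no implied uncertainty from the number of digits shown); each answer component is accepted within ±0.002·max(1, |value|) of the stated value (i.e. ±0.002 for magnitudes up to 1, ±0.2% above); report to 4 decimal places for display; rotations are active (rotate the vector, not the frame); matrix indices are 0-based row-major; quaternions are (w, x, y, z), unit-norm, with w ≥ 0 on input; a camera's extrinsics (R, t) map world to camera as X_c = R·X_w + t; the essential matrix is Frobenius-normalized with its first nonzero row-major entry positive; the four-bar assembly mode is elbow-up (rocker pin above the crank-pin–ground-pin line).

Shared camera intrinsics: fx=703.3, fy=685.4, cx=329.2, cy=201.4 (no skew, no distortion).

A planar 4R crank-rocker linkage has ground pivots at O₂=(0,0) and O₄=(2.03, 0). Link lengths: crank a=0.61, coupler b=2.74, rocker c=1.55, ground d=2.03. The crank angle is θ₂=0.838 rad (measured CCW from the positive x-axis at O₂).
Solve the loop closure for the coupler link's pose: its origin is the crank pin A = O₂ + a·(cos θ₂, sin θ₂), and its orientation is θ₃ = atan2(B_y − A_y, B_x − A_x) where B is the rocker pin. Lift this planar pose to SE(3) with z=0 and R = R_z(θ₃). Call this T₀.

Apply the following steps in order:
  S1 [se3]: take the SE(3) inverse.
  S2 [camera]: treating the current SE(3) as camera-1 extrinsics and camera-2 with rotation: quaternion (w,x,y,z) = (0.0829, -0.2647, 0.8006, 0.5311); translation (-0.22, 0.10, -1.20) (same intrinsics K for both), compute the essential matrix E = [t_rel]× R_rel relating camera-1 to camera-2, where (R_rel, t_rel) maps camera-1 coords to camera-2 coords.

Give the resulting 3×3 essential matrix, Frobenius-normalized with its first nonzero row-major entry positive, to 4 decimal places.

matrix = [0.1469 -0.2530 -0.4711; -0.4405 -0.5408 0.1033; -0.1594 0.1488 0.3844]

source (fourbar_fk): coupler pose = R=[0.9659 -0.2590 0.0000; 0.2590 0.9659 0.0000; 0.0000 0.0000 1.0000], t=(0.4081, 0.4534, 0.0000)
after S1 (invert_se3): R=[0.9659 0.2590 0.0000; -0.2590 0.9659 0.0000; 0.0000 0.0000 1.0000], t=(-0.5116, -0.3323, 0.0000)
after S2 (essential): [0.1469 -0.2530 -0.4711; -0.4405 -0.5408 0.1033; -0.1594 0.1488 0.3844]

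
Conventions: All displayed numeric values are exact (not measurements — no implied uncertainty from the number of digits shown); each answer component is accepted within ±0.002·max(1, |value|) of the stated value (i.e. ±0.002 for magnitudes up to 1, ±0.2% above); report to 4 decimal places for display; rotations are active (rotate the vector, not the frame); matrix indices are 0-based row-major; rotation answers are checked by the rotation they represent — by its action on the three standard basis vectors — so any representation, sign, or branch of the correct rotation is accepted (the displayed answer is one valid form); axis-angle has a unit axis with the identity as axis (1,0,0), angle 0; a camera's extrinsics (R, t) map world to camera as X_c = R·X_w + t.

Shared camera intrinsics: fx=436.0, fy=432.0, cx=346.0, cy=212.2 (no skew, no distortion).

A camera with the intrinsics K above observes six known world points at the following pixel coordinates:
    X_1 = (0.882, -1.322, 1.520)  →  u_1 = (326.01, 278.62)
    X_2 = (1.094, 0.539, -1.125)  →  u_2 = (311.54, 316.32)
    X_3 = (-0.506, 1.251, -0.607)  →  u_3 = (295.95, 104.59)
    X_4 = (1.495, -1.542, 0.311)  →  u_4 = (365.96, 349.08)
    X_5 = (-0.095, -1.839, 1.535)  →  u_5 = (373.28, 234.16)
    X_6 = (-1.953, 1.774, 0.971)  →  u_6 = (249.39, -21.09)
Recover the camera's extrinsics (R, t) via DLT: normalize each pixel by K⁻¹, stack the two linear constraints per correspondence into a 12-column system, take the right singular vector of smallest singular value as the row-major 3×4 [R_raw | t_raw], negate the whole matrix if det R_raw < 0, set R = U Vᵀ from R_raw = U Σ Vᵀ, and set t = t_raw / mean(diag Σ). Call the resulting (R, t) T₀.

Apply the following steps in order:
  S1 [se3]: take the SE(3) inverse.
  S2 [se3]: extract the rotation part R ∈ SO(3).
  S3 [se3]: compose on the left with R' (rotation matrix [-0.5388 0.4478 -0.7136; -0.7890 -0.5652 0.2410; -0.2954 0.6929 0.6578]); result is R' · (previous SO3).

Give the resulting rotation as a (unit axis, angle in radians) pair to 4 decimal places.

rotation (axis_angle) = ((-0.7301, -0.0136, 0.6832), 2.1197)

source (pnp_recover): camera pose = R=[-0.4068 -0.7262 -0.5541; 0.9055 -0.4008 -0.1395; -0.1208 -0.5585 0.8207], t=(-0.0700, -0.0699, 4.9297)
after S1 (invert_se3): R=[-0.4068 0.9055 -0.1208; -0.7262 -0.4008 -0.5585; -0.5541 -0.1395 0.8207], t=(0.6301, 2.6744, -4.0941)
after S2 (rot_of_se3): [-0.4068 0.9055 -0.1208; -0.7262 -0.4008 -0.5585; -0.5541 -0.1395 0.8207]
after S3 (compose_so3): [0.2894 -0.5677 -0.7707; 0.5979 -0.5215 0.6087; -0.7475 -0.6369 0.1885]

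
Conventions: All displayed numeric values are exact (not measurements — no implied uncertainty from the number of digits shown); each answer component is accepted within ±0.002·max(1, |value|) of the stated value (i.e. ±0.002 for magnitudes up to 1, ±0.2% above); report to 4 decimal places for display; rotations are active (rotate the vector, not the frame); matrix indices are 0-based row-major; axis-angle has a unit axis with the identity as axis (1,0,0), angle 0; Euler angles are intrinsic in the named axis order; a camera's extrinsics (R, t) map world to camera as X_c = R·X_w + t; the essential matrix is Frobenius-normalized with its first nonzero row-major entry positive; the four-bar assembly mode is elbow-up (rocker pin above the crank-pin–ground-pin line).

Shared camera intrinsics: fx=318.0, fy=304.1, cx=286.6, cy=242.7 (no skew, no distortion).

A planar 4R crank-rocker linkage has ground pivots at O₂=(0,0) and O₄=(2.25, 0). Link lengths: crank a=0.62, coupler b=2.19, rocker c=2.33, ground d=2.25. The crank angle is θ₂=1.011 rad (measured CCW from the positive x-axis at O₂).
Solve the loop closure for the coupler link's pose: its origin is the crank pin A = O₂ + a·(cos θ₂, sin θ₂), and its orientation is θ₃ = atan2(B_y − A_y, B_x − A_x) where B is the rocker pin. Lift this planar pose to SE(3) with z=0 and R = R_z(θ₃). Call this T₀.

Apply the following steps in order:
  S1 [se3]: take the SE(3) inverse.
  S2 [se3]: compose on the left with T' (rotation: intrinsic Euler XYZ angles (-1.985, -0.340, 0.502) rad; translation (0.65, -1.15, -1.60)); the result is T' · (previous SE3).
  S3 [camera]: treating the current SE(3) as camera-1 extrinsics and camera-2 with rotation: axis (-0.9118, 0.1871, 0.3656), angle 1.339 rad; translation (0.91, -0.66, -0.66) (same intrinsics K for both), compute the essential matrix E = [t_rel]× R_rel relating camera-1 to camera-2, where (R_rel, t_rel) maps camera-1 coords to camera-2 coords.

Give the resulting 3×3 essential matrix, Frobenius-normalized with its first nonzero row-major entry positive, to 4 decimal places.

matrix = [0.0841 -0.1513 0.0245; 0.6358 -0.1430 -0.2553; 0.0439 0.6242 -0.2966]

source (fourbar_fk): coupler pose = R=[0.6124 -0.7906 0.0000; 0.7906 0.6124 0.0000; 0.0000 0.0000 1.0000], t=(0.3292, 0.5254, 0.0000)
after S1 (invert_se3): R=[0.6124 0.7906 0.0000; -0.7906 0.6124 -0.0000; 0.0000 0.0000 1.0000], t=(-0.6169, -0.0614, 0.0000)
after S2 (compose_se3): R=[0.8647 0.3756 -0.3335; 0.4403 -0.2475 0.8630; 0.2416 -0.8931 -0.3794], t=(0.1680, -1.1649, -1.2103)
after S3 (essential): [0.0841 -0.1513 0.0245; 0.6358 -0.1430 -0.2553; 0.0439 0.6242 -0.2966]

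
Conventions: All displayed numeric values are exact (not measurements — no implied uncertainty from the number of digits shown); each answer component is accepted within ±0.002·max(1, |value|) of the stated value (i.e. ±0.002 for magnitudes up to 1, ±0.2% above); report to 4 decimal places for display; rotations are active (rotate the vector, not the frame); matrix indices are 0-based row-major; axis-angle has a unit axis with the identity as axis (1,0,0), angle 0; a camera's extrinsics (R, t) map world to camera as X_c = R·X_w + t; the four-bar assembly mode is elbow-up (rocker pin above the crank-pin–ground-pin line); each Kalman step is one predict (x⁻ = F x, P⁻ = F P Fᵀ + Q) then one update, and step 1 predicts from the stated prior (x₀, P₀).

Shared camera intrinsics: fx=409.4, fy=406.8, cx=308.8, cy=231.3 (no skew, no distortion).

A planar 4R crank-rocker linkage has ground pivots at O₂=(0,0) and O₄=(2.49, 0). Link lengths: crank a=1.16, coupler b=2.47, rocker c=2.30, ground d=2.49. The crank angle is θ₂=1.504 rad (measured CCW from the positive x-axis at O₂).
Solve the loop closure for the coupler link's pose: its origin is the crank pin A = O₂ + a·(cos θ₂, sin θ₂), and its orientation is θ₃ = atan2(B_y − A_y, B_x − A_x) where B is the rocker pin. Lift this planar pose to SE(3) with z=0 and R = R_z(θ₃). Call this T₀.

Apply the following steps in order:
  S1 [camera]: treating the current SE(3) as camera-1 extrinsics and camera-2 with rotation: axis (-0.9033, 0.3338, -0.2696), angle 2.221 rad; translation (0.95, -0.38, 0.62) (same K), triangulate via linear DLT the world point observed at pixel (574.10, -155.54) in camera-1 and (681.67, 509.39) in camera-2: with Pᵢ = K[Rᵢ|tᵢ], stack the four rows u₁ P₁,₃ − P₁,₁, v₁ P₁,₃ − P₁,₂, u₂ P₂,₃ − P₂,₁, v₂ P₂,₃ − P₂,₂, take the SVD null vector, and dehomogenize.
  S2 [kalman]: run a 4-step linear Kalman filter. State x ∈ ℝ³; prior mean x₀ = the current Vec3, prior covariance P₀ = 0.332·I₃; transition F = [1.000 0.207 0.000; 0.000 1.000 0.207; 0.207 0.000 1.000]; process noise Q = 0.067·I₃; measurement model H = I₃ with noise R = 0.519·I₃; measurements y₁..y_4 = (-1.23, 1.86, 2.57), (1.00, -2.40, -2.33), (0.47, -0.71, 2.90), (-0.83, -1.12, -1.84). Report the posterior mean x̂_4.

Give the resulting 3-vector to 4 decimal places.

result = (-0.6299, -0.7967, -0.0100)

source (fourbar_fk): coupler pose = R=[0.8887 -0.4584 0.0000; 0.4584 0.8887 0.0000; 0.0000 0.0000 1.0000], t=(0.0774, 1.1574, 0.0000)
after S1 (triangulate): (-0.4858, -1.9198, 0.8113)
after S2 (kf_track): (-0.6299, -0.7967, -0.0100)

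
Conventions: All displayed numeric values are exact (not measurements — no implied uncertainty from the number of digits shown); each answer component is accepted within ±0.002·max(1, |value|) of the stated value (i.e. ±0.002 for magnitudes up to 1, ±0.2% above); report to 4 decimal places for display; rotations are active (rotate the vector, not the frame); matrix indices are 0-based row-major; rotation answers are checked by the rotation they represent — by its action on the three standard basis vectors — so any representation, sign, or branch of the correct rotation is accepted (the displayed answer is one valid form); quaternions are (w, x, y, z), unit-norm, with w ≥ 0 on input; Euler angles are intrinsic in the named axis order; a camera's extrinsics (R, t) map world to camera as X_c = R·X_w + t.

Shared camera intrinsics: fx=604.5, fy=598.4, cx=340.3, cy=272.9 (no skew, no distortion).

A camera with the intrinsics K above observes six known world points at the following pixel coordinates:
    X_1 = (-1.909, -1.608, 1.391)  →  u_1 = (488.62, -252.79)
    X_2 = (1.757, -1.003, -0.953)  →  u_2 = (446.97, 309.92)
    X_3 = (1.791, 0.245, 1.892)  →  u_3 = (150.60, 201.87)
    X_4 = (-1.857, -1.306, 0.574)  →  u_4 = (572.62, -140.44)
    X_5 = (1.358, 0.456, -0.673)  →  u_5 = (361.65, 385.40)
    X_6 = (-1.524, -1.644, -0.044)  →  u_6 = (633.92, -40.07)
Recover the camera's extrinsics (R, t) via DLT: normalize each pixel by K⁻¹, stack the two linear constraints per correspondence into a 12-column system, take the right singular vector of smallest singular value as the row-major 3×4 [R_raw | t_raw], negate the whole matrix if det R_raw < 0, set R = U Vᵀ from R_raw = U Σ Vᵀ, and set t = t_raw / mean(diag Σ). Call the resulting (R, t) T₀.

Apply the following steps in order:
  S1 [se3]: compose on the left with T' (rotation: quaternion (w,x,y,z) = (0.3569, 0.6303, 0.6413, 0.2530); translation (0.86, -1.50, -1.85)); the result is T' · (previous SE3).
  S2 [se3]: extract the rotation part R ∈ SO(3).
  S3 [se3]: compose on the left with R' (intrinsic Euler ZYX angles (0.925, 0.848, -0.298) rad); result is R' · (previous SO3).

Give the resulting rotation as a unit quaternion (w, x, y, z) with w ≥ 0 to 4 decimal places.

rotation (quat) = (0.7681, 0.5009, 0.3810, -0.1182)

source (pnp_recover): camera pose = R=[-0.3229 -0.5697 -0.7558; 0.4131 0.6336 -0.6541; 0.8515 -0.5234 0.0308], t=(0.3700, -0.3300, 4.2100)
after S1 (compose_se3): R=[0.9049 -0.0369 -0.4241; -0.3942 -0.4488 -0.8020; -0.1608 0.8929 -0.4206], t=(3.9412, -1.6876, -4.7554)
after S2 (rot_of_se3): [0.9049 -0.0369 -0.4241; -0.3942 -0.4488 -0.8020; -0.1608 0.8929 -0.4206]
after S3 (compose_so3): [0.6817 0.5633 0.4668; 0.2001 0.4702 -0.8596; -0.7037 0.6794 0.2078]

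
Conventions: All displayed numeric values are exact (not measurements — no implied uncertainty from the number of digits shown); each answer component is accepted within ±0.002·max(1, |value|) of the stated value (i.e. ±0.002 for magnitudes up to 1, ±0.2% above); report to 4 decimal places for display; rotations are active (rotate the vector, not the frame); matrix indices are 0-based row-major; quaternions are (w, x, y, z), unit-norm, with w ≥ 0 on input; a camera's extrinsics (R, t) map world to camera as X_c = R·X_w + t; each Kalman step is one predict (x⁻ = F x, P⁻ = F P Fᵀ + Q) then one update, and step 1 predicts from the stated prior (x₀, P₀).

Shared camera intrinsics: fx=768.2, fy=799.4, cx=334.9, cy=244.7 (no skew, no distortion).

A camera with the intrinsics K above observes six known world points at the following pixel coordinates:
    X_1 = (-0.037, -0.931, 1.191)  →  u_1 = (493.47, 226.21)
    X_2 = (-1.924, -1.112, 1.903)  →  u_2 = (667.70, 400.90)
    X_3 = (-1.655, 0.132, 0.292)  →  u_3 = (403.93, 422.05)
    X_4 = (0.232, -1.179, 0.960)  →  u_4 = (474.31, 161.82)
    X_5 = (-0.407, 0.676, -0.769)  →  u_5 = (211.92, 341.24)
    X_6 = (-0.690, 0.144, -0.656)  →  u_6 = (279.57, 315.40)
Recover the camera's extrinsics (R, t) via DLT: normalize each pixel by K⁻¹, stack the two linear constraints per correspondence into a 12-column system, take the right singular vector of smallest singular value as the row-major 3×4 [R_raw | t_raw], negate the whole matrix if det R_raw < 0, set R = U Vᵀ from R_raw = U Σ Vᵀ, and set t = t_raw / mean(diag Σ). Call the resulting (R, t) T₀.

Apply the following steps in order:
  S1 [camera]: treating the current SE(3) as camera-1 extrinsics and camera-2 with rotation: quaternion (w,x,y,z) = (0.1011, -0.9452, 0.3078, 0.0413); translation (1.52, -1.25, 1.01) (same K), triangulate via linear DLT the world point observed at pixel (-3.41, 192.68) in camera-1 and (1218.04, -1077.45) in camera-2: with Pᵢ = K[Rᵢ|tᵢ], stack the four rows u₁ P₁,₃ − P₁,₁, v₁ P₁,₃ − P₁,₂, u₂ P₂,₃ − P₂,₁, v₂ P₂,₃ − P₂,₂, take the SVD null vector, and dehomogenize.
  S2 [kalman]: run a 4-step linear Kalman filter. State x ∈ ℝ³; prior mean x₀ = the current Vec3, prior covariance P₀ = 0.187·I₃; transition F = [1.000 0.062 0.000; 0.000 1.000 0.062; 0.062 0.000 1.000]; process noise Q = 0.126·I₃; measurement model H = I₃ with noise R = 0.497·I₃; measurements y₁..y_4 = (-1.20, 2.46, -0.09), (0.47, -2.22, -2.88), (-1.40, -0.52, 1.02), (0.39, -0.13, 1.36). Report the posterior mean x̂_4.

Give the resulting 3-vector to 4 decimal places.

result = (0.0329, -0.2023, 0.1739)

source (pnp_recover): camera pose = R=[-0.4718 -0.6293 0.6175; -0.6230 0.7336 0.2716; -0.6239 -0.2566 -0.7382], t=(-0.3000, 0.2200, 5.6500)
after S1 (triangulate): (1.4834, 0.9522, -1.2788)
after S2 (kf_track): (0.0329, -0.2023, 0.1739)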